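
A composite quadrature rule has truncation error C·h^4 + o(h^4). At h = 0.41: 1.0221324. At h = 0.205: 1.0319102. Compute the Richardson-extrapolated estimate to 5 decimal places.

1.03256

The leading error scales as h^4; refining by a factor of 2 reduces it by 2^4 = 16.
Extrapolated value = (16·A(h/2) − A(h)) / (16 − 1)
= (16·1.0319102 − 1.0221324) / 15
= 15.4884308 / 15 = 1.0325621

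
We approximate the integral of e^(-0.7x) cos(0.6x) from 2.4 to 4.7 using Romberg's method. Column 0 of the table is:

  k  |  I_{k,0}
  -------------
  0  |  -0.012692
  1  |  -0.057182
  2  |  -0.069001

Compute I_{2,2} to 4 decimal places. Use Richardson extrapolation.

-0.0730

Richardson extrapolation on the trapezoidal column (denominator 4−1=3):
I_{1,1} = (4·(-0.057182) − (-0.012692)) / 3 = -0.072012
I_{2,1} = -0.069001 + (-0.069001 − (-0.057182))/3 = -0.072941
I_{2,2} = (16·(-0.072941) − (-0.072012)) / 15 = -0.073003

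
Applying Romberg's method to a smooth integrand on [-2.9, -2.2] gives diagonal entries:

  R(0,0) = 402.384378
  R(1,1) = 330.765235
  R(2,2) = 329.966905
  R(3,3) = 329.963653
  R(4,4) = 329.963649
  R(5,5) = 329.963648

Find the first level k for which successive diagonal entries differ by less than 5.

k = 2

|R(1,1) − R(0,0)| = 71.619143 ≥ 5
|R(2,2) − R(1,1)| = 0.798330 < 5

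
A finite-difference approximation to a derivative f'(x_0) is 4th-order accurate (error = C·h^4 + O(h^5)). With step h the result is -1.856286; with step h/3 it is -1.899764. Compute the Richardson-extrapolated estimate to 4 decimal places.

The leading error scales as h^4; refining by a factor of 3 reduces it by 3^4 = 81.
Extrapolated value = (81·A(h/3) − A(h)) / (81 − 1)
= (81·(-1.899764) − (-1.856286)) / 80
= -152.024598 / 80 = -1.900307

-1.9003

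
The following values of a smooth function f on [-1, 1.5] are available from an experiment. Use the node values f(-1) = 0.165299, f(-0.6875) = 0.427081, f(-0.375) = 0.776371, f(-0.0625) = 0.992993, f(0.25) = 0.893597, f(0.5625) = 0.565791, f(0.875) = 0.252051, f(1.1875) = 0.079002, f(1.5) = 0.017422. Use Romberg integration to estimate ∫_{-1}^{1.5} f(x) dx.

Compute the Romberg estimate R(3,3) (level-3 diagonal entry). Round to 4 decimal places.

1.2812

R(0,0) (trapezoid, 1 panel, h=2.5000): 0.228401
R(1,0) (trapezoid, 2 panels, h=1.2500): 1.231197
R(2,0) (trapezoid, 4 panels, h=0.6250): 1.258362
R(3,0) (trapezoid, 8 panels, h=0.3125): 1.274452
R(1,1) = 1.231197 + (1.231197 − 0.228401)/3 = 1.565462
R(2,1) = 1.258362 + (1.258362 − 1.231197)/3 = 1.267417
R(3,1) = 1.274452 + (1.274452 − 1.258362)/3 = 1.279815
R(2,2) = 1.267417 + (1.267417 − 1.565462)/15 = 1.247547
R(3,2) = 1.279815 + (1.279815 − 1.267417)/15 = 1.280642
R(3,3) = 1.280642 + (1.280642 − 1.247547)/63 = 1.281167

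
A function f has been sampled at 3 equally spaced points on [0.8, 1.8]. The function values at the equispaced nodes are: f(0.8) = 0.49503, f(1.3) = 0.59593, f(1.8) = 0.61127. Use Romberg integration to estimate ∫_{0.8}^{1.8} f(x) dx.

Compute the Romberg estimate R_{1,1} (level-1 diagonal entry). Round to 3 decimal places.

R_{0,0} (trapezoid, 1 panel, h=1.0000): 0.55315
R_{1,0} (trapezoid, 2 panels, h=0.5000): 0.57454
R_{1,1} = 0.57454 + (0.57454 − 0.55315)/3 = 0.58167

0.582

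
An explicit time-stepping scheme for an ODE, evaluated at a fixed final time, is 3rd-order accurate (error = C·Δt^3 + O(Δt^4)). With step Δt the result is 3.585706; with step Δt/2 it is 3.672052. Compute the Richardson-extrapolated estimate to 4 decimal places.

The leading error scales as Δt^3; refining by a factor of 2 reduces it by 2^3 = 8.
Extrapolated value = (8·A(Δt/2) − A(Δt)) / (8 − 1)
= (8·3.672052 − 3.585706) / 7
= 25.790710 / 7 = 3.684387

3.6844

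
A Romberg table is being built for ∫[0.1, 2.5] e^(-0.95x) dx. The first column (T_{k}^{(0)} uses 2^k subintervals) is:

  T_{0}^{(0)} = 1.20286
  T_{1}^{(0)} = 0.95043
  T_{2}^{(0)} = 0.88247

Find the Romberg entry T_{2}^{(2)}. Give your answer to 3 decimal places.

Richardson extrapolation on the trapezoidal column (denominator 4−1=3):
T_{1}^{(1)} = 0.95043 + (0.95043 − 1.20286)/3 = 0.86629
T_{2}^{(1)} = 0.88247 + (0.88247 − 0.95043)/3 = 0.85982
T_{2}^{(2)} = 0.85982 + (0.85982 − 0.86629)/15 = 0.85939

0.859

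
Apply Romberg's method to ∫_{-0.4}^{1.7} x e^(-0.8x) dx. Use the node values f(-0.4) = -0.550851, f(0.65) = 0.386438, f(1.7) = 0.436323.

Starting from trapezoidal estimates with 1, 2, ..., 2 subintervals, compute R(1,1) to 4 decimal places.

0.5009

R(0,0) (trapezoid, 1 panel, h=2.1000): -0.120254
R(1,0) (trapezoid, 2 panels, h=1.0500): 0.345633
R(1,1) = 0.345633 + (0.345633 − (-0.120254))/3 = 0.500929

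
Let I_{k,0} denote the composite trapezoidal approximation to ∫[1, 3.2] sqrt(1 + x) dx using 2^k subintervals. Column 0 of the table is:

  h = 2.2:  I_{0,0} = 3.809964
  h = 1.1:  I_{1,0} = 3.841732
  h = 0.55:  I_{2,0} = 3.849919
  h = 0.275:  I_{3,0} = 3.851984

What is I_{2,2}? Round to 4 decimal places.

3.8527

Richardson extrapolation on the trapezoidal column (denominator 4−1=3):
I_{1,1} = 3.841732 + (3.841732 − 3.809964)/3 = 3.852321
I_{2,1} = 3.849919 + (3.849919 − 3.841732)/3 = 3.852648
I_{2,2} = 3.852648 + (3.852648 − 3.852321)/15 = 3.852670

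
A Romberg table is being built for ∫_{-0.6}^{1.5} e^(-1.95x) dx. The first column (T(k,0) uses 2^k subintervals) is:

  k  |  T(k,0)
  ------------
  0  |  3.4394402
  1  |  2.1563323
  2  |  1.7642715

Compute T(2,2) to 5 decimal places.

T(1,1) = 2.1563323 + (2.1563323 − 3.4394402)/3 = 1.7286297
T(2,1) = (4·1.7642715 − 2.1563323) / 3 = 1.6335846
T(2,2) = (16·1.6335846 − 1.7286297) / 15 = 1.6272483
(Column j=1 coincides with Simpson's rule on the same nodes.)

1.62725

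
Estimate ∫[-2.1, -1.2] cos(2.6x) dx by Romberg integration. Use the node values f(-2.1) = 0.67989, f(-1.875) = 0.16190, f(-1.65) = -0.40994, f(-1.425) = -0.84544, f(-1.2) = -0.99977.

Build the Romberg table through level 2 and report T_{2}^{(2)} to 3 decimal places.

-0.290

T_{0}^{(0)} (trapezoid, 1 panel, h=0.9000): -0.14395
T_{1}^{(0)} (trapezoid, 2 panels, h=0.4500): -0.25645
T_{2}^{(0)} (trapezoid, 4 panels, h=0.2250): -0.28202
T_{1}^{(1)} = -0.25645 + (-0.25645 − (-0.14395))/3 = -0.29395
T_{2}^{(1)} = -0.28202 + (-0.28202 − (-0.25645))/3 = -0.29054
T_{2}^{(2)} = -0.29054 + (-0.29054 − (-0.29395))/15 = -0.29031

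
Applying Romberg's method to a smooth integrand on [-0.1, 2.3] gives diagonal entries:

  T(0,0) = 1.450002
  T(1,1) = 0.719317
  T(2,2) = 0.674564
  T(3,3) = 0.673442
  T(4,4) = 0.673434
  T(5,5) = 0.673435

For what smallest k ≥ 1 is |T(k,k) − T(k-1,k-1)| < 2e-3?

k = 3

|T(1,1) − T(0,0)| = 0.730685 ≥ 2e-3
|T(2,2) − T(1,1)| = 0.044753 ≥ 2e-3
|T(3,3) − T(2,2)| = 0.001122 < 2e-3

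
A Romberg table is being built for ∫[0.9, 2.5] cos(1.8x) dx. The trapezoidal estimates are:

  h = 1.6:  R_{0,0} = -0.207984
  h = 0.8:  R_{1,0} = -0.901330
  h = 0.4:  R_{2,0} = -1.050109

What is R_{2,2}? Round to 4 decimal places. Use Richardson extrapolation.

R_{1,1} = -0.901330 + (-0.901330 − (-0.207984))/3 = -1.132445
R_{2,1} = (4·(-1.050109) − (-0.901330)) / 3 = -1.099702
R_{2,2} = -1.099702 + (-1.099702 − (-1.132445))/15 = -1.097519

-1.0975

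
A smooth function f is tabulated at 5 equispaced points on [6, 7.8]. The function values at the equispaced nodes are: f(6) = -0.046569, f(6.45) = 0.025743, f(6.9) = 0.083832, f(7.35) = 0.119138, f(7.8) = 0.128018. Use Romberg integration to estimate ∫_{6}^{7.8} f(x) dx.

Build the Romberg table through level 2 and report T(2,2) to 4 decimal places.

0.1242

T(0,0) (trapezoid, 1 panel, h=1.8000): 0.073304
T(1,0) (trapezoid, 2 panels, h=0.9000): 0.112101
T(2,0) (trapezoid, 4 panels, h=0.4500): 0.121247
T(1,1) = 0.112101 + (0.112101 − 0.073304)/3 = 0.125033
T(2,1) = 0.121247 + (0.121247 − 0.112101)/3 = 0.124296
T(2,2) = 0.124296 + (0.124296 − 0.125033)/15 = 0.124247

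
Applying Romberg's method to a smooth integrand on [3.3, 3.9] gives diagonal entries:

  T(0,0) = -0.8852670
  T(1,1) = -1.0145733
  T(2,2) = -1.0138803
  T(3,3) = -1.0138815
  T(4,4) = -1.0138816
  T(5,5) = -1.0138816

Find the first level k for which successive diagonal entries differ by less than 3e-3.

k = 2

|T(1,1) − T(0,0)| = 0.1293063 ≥ 3e-3
|T(2,2) − T(1,1)| = 0.0006930 < 3e-3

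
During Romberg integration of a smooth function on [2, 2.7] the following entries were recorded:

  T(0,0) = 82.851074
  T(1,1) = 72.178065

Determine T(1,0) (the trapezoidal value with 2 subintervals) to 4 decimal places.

74.8463

From T(1,1) = (4·T(1,0) − T(0,0))/3, solve for T(1,0):
4·T(1,0) = 3·72.178065 + 82.851074 = 299.385269
T(1,0) = 74.846317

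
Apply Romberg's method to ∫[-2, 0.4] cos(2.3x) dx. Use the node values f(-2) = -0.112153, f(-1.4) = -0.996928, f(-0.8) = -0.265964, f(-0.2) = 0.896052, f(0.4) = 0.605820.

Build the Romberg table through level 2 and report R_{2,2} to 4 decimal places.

-0.0790

R_{0,0} (trapezoid, 1 panel, h=2.4000): 0.592400
R_{1,0} (trapezoid, 2 panels, h=1.2000): -0.022957
R_{2,0} (trapezoid, 4 panels, h=0.6000): -0.072004
R_{1,1} = -0.022957 + (-0.022957 − 0.592400)/3 = -0.228076
R_{2,1} = -0.072004 + (-0.072004 − (-0.022957))/3 = -0.088353
R_{2,2} = -0.088353 + (-0.088353 − (-0.228076))/15 = -0.079038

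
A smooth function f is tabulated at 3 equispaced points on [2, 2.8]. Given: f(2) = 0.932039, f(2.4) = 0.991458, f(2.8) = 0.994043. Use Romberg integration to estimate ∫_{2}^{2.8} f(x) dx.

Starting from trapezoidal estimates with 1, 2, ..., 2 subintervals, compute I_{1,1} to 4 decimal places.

0.7856

I_{0,0} (trapezoid, 1 panel, h=0.8000): 0.770433
I_{1,0} (trapezoid, 2 panels, h=0.4000): 0.781800
I_{1,1} = 0.781800 + (0.781800 − 0.770433)/3 = 0.785589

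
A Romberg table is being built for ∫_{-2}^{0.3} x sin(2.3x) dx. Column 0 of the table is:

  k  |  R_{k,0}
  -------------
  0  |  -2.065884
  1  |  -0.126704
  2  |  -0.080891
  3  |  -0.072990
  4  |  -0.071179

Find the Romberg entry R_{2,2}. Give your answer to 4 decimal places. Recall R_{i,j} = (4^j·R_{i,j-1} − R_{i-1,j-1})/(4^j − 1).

-0.1046

Richardson extrapolation on the trapezoidal column (denominator 4−1=3):
R_{1,1} = (4·(-0.126704) − (-2.065884)) / 3 = 0.519689
R_{2,1} = (4·(-0.080891) − (-0.126704)) / 3 = -0.065620
R_{2,2} = -0.065620 + (-0.065620 − 0.519689)/15 = -0.104641
(Column j=1 coincides with Simpson's rule on the same nodes.)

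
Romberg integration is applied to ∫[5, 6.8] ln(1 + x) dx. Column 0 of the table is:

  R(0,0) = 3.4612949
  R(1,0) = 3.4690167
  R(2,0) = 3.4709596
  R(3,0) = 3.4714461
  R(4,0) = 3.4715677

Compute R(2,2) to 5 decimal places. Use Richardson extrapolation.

3.47161

Richardson extrapolation on the trapezoidal column (denominator 4−1=3):
R(1,1) = 3.4690167 + (3.4690167 − 3.4612949)/3 = 3.4715906
R(2,1) = (4·3.4709596 − 3.4690167) / 3 = 3.4716072
R(2,2) = (16·3.4716072 − 3.4715906) / 15 = 3.4716083
(Column j=1 coincides with Simpson's rule on the same nodes.)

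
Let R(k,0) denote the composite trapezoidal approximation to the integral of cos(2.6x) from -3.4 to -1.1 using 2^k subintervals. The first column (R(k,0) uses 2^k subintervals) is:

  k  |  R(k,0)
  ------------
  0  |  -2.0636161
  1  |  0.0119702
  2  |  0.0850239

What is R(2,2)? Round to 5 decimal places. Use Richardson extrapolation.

R(1,1) = 0.0119702 + (0.0119702 − (-2.0636161))/3 = 0.7038323
R(2,1) = (4·0.0850239 − 0.0119702) / 3 = 0.1093751
R(2,2) = (16·0.1093751 − 0.7038323) / 15 = 0.0697446

0.06974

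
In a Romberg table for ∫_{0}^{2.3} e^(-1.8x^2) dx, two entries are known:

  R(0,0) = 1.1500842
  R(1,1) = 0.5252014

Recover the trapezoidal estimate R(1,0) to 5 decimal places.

0.68142

From R(1,1) = (4·R(1,0) − R(0,0))/3, solve for R(1,0):
4·R(1,0) = 3·0.5252014 + 1.1500842 = 2.7256884
R(1,0) = 0.6814221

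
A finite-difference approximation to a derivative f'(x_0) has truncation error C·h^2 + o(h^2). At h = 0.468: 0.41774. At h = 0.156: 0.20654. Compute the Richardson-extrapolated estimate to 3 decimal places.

0.180

The leading error scales as h^2; refining by a factor of 3 reduces it by 3^2 = 9.
Extrapolated value = (9·A(h/3) − A(h)) / (9 − 1)
= (9·0.20654 − 0.41774) / 8
= 1.44112 / 8 = 0.18014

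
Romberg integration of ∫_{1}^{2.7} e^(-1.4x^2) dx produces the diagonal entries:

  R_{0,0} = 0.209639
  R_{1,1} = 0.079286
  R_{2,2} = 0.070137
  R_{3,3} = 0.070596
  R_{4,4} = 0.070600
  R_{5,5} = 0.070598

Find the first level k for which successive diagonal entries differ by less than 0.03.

k = 2

|R_{1,1} − R_{0,0}| = 0.130353 ≥ 0.03
|R_{2,2} − R_{1,1}| = 0.009149 < 0.03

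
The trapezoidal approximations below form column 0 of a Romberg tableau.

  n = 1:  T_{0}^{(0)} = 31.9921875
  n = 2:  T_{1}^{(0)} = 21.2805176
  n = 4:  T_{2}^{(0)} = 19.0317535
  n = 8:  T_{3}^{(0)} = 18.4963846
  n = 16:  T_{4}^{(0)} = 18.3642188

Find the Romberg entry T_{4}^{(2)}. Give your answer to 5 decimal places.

18.32031

Richardson extrapolation on the trapezoidal column (denominator 4−1=3):
T_{3}^{(1)} = (4·18.4963846 − 19.0317535) / 3 = 18.3179283
T_{4}^{(1)} = 18.3642188 + (18.3642188 − 18.4963846)/3 = 18.3201635
T_{4}^{(2)} = (16·18.3201635 − 18.3179283) / 15 = 18.3203125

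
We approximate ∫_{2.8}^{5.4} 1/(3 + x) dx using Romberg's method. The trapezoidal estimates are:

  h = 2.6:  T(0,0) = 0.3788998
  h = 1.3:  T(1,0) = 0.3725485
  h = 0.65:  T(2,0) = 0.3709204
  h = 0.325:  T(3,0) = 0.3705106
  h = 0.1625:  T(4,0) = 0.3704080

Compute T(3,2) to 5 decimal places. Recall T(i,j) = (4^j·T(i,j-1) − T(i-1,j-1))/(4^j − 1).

0.37037

Richardson extrapolation on the trapezoidal column (denominator 4−1=3):
T(2,1) = 0.3709204 + (0.3709204 − 0.3725485)/3 = 0.3703777
T(3,1) = (4·0.3705106 − 0.3709204) / 3 = 0.3703740
T(3,2) = (16·0.3703740 − 0.3703777) / 15 = 0.3703738
(Column j=1 coincides with Simpson's rule on the same nodes.)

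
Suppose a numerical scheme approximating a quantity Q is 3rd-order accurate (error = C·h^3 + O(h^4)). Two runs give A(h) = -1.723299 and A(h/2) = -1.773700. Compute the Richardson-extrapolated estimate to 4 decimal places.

-1.7809

The leading error scales as h^3; refining by a factor of 2 reduces it by 2^3 = 8.
Extrapolated value = (8·A(h/2) − A(h)) / (8 − 1)
= (8·(-1.773700) − (-1.723299)) / 7
= -12.466301 / 7 = -1.780900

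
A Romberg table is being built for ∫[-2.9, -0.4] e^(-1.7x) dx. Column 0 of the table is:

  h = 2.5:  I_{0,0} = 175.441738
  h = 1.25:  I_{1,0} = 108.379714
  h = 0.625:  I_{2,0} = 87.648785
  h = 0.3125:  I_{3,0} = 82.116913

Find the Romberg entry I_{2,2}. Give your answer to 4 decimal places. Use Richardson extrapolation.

I_{1,1} = (4·108.379714 − 175.441738) / 3 = 86.025706
I_{2,1} = (4·87.648785 − 108.379714) / 3 = 80.738475
I_{2,2} = (16·80.738475 − 86.025706) / 15 = 80.385993
(Column j=1 coincides with Simpson's rule on the same nodes.)

80.3860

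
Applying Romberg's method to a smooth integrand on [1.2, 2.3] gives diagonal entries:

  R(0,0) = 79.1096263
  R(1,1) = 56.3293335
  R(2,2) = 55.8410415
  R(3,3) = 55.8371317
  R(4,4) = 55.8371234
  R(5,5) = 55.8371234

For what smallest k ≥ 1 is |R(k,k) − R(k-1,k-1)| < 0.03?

k = 3

|R(1,1) − R(0,0)| = 22.7802928 ≥ 0.03
|R(2,2) − R(1,1)| = 0.4882920 ≥ 0.03
|R(3,3) − R(2,2)| = 0.0039098 < 0.03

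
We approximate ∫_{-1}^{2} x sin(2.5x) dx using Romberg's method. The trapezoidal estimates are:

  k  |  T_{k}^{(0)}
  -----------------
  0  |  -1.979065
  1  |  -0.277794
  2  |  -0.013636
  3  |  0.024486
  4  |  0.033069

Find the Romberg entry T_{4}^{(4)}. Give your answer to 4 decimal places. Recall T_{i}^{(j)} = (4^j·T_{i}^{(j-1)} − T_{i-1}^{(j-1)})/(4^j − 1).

0.0359

Richardson extrapolation on the trapezoidal column (denominator 4−1=3):
T_{1}^{(1)} = -0.277794 + (-0.277794 − (-1.979065))/3 = 0.289296
T_{2}^{(1)} = -0.013636 + (-0.013636 − (-0.277794))/3 = 0.074417
T_{3}^{(1)} = 0.024486 + (0.024486 − (-0.013636))/3 = 0.037193
T_{4}^{(1)} = (4·0.033069 − 0.024486) / 3 = 0.035930
T_{2}^{(2)} = (16·0.074417 − 0.289296) / 15 = 0.060092
T_{3}^{(2)} = (16·0.037193 − 0.074417) / 15 = 0.034711
T_{4}^{(2)} = (16·0.035930 − 0.037193) / 15 = 0.035846
T_{3}^{(3)} = 0.034711 + (0.034711 − 0.060092)/63 = 0.034308
T_{4}^{(3)} = 0.035846 + (0.035846 − 0.034711)/63 = 0.035864
T_{4}^{(4)} = (256·0.035864 − 0.034308) / 255 = 0.035870
(Column j=1 coincides with Simpson's rule on the same nodes.)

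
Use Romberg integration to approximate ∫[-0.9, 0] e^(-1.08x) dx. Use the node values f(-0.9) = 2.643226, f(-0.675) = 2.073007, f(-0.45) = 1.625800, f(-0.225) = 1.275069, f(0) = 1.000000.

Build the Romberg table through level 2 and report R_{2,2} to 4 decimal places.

1.5215

R_{0,0} (trapezoid, 1 panel, h=0.9000): 1.639452
R_{1,0} (trapezoid, 2 panels, h=0.4500): 1.551336
R_{2,0} (trapezoid, 4 panels, h=0.2250): 1.528985
R_{1,1} = 1.551336 + (1.551336 − 1.639452)/3 = 1.521964
R_{2,1} = 1.528985 + (1.528985 − 1.551336)/3 = 1.521535
R_{2,2} = 1.521535 + (1.521535 − 1.521964)/15 = 1.521506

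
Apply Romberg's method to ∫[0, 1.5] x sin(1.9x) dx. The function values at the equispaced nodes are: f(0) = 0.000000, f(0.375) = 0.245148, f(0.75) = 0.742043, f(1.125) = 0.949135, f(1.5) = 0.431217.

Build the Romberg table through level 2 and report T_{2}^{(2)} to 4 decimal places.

0.8357

T_{0}^{(0)} (trapezoid, 1 panel, h=1.5000): 0.323413
T_{1}^{(0)} (trapezoid, 2 panels, h=0.7500): 0.718239
T_{2}^{(0)} (trapezoid, 4 panels, h=0.3750): 0.806975
T_{1}^{(1)} = 0.718239 + (0.718239 − 0.323413)/3 = 0.849848
T_{2}^{(1)} = 0.806975 + (0.806975 − 0.718239)/3 = 0.836554
T_{2}^{(2)} = 0.836554 + (0.836554 − 0.849848)/15 = 0.835668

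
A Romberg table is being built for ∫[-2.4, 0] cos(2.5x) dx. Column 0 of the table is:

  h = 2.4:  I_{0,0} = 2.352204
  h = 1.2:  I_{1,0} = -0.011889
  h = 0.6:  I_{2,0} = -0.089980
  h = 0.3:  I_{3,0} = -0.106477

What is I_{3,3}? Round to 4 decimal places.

-0.1124

I_{1,1} = -0.011889 + (-0.011889 − 2.352204)/3 = -0.799920
I_{2,1} = -0.089980 + (-0.089980 − (-0.011889))/3 = -0.116010
I_{3,1} = (4·(-0.106477) − (-0.089980)) / 3 = -0.111976
I_{2,2} = (16·(-0.116010) − (-0.799920)) / 15 = -0.070416
I_{3,2} = (16·(-0.111976) − (-0.116010)) / 15 = -0.111707
I_{3,3} = (64·(-0.111707) − (-0.070416)) / 63 = -0.112362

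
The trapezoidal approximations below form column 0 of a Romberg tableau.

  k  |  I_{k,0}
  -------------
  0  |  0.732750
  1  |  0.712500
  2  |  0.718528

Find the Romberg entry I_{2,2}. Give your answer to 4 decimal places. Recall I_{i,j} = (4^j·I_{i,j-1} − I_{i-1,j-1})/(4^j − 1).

Richardson extrapolation on the trapezoidal column (denominator 4−1=3):
I_{1,1} = (4·0.712500 − 0.732750) / 3 = 0.705750
I_{2,1} = 0.718528 + (0.718528 − 0.712500)/3 = 0.720537
I_{2,2} = 0.720537 + (0.720537 − 0.705750)/15 = 0.721523

0.7215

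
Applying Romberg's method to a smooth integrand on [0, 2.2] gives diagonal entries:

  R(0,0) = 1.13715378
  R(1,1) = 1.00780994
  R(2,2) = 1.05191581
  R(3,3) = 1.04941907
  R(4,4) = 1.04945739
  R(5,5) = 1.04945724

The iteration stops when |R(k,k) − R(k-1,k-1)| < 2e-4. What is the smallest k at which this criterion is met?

k = 4

|R(1,1) − R(0,0)| = 0.12934384 ≥ 2e-4
|R(2,2) − R(1,1)| = 0.04410587 ≥ 2e-4
|R(3,3) − R(2,2)| = 0.00249674 ≥ 2e-4
|R(4,4) − R(3,3)| = 0.00003832 < 2e-4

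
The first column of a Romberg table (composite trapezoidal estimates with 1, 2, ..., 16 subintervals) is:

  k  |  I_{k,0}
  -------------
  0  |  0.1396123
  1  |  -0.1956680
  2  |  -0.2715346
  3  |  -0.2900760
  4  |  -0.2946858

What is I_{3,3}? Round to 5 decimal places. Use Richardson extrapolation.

Richardson extrapolation on the trapezoidal column (denominator 4−1=3):
I_{1,1} = -0.1956680 + (-0.1956680 − 0.1396123)/3 = -0.3074281
I_{2,1} = -0.2715346 + (-0.2715346 − (-0.1956680))/3 = -0.2968235
I_{3,1} = -0.2900760 + (-0.2900760 − (-0.2715346))/3 = -0.2962565
I_{2,2} = -0.2968235 + (-0.2968235 − (-0.3074281))/15 = -0.2961165
I_{3,2} = (16·(-0.2962565) − (-0.2968235)) / 15 = -0.2962187
I_{3,3} = (64·(-0.2962187) − (-0.2961165)) / 63 = -0.2962203
(Column j=1 coincides with Simpson's rule on the same nodes.)

-0.29622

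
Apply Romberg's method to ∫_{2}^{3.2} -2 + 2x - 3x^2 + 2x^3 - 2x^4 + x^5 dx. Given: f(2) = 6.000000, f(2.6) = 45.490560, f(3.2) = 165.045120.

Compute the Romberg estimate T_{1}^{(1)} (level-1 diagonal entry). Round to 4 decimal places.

T_{0}^{(0)} (trapezoid, 1 panel, h=1.2000): 102.627072
T_{1}^{(0)} (trapezoid, 2 panels, h=0.6000): 78.607872
T_{1}^{(1)} = 78.607872 + (78.607872 − 102.627072)/3 = 70.601472

70.6015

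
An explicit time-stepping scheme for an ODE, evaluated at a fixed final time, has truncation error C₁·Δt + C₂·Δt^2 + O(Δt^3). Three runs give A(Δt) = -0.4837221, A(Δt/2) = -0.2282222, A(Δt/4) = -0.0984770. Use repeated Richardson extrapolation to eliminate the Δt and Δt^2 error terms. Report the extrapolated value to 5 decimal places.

First eliminate the Δt term (factor 2^1 = 2):
  B₁ = (2·(-0.2282222) − (-0.4837221))/1 = 0.0272777
  B₂ = (2·(-0.0984770) − (-0.2282222))/1 = 0.0312682
Then eliminate the Δt^2 term (factor 2^2 = 4):
  (4·0.0312682 − 0.0272777)/3 = 0.0325984

0.03260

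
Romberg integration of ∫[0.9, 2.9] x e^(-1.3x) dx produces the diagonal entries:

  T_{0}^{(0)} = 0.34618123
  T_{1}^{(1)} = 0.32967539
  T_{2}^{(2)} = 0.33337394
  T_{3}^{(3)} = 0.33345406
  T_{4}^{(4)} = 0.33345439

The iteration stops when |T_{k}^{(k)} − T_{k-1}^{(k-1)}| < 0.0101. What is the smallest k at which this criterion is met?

|T_{1}^{(1)} − T_{0}^{(0)}| = 0.01650584 ≥ 0.0101
|T_{2}^{(2)} − T_{1}^{(1)}| = 0.00369855 < 0.0101

k = 2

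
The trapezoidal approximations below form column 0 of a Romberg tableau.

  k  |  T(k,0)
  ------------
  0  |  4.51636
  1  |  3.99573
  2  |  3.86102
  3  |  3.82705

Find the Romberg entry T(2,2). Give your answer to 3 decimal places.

3.816

Richardson extrapolation on the trapezoidal column (denominator 4−1=3):
T(1,1) = 3.99573 + (3.99573 − 4.51636)/3 = 3.82219
T(2,1) = 3.86102 + (3.86102 − 3.99573)/3 = 3.81612
T(2,2) = 3.81612 + (3.81612 − 3.82219)/15 = 3.81572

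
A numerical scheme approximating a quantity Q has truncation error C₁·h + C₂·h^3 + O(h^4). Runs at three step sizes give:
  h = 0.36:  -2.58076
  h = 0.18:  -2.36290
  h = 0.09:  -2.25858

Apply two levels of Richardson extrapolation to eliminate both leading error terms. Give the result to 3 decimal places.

-2.156

First eliminate the h term (factor 2^1 = 2):
  B₁ = (2·(-2.36290) − (-2.58076))/1 = -2.14504
  B₂ = (2·(-2.25858) − (-2.36290))/1 = -2.15426
Then eliminate the h^3 term (factor 2^3 = 8):
  (8·(-2.15426) − (-2.14504))/7 = -2.15558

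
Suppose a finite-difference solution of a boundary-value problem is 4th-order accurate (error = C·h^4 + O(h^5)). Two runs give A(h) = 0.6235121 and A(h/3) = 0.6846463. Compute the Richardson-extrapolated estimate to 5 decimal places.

0.68541

The leading error scales as h^4; refining by a factor of 3 reduces it by 3^4 = 81.
Extrapolated value = (81·A(h/3) − A(h)) / (81 − 1)
= (81·0.6846463 − 0.6235121) / 80
= 54.8328382 / 80 = 0.6854105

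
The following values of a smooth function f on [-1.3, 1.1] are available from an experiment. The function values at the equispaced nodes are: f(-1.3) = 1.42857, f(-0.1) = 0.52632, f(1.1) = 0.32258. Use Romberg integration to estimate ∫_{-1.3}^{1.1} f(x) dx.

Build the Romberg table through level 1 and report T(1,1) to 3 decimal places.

T(0,0) (trapezoid, 1 panel, h=2.4000): 2.10138
T(1,0) (trapezoid, 2 panels, h=1.2000): 1.68227
T(1,1) = 1.68227 + (1.68227 − 2.10138)/3 = 1.54257

1.543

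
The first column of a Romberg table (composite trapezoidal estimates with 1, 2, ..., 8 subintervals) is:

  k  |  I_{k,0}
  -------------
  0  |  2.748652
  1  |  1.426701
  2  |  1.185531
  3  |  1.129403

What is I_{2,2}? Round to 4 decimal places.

1.1131

Richardson extrapolation on the trapezoidal column (denominator 4−1=3):
I_{1,1} = (4·1.426701 − 2.748652) / 3 = 0.986051
I_{2,1} = (4·1.185531 − 1.426701) / 3 = 1.105141
I_{2,2} = (16·1.105141 − 0.986051) / 15 = 1.113080
(Column j=1 coincides with Simpson's rule on the same nodes.)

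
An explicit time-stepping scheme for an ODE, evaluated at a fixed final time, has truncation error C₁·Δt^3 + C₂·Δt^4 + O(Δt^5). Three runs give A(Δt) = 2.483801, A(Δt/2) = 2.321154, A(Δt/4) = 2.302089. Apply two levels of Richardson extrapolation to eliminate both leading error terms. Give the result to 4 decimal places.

First eliminate the Δt^3 term (factor 2^3 = 8):
  B₁ = (8·2.321154 − 2.483801)/7 = 2.297919
  B₂ = (8·2.302089 − 2.321154)/7 = 2.299365
Then eliminate the Δt^4 term (factor 2^4 = 16):
  (16·2.299365 − 2.297919)/15 = 2.299461

2.2995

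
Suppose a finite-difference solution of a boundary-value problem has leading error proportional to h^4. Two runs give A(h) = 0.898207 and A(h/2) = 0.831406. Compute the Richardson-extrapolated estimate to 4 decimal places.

0.8270

The leading error scales as h^4; refining by a factor of 2 reduces it by 2^4 = 16.
Extrapolated value = (16·A(h/2) − A(h)) / (16 − 1)
= (16·0.831406 − 0.898207) / 15
= 12.404289 / 15 = 0.826953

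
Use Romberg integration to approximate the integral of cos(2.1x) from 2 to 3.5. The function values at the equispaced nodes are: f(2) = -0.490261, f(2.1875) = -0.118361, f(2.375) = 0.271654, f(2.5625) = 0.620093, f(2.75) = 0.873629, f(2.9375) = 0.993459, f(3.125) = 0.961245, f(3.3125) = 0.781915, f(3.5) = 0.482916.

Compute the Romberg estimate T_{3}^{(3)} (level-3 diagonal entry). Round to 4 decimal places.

T_{0}^{(0)} (trapezoid, 1 panel, h=1.5000): -0.005509
T_{1}^{(0)} (trapezoid, 2 panels, h=0.7500): 0.652467
T_{2}^{(0)} (trapezoid, 4 panels, h=0.3750): 0.788571
T_{3}^{(0)} (trapezoid, 8 panels, h=0.1875): 0.821243
T_{1}^{(1)} = 0.652467 + (0.652467 − (-0.005509))/3 = 0.871792
T_{2}^{(1)} = 0.788571 + (0.788571 − 0.652467)/3 = 0.833939
T_{3}^{(1)} = 0.821243 + (0.821243 − 0.788571)/3 = 0.832134
T_{2}^{(2)} = 0.833939 + (0.833939 − 0.871792)/15 = 0.831415
T_{3}^{(2)} = 0.832134 + (0.832134 − 0.833939)/15 = 0.832014
T_{3}^{(3)} = 0.832014 + (0.832014 − 0.831415)/63 = 0.832024

0.8320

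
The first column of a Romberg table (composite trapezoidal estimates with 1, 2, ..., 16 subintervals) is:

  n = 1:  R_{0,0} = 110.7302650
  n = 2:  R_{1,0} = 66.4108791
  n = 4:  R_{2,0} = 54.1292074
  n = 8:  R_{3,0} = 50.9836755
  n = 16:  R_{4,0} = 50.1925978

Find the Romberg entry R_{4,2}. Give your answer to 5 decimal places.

Richardson extrapolation on the trapezoidal column (denominator 4−1=3):
R_{3,1} = (4·50.9836755 − 54.1292074) / 3 = 49.9351649
R_{4,1} = 50.1925978 + (50.1925978 − 50.9836755)/3 = 49.9289052
R_{4,2} = 49.9289052 + (49.9289052 − 49.9351649)/15 = 49.9284879

49.92849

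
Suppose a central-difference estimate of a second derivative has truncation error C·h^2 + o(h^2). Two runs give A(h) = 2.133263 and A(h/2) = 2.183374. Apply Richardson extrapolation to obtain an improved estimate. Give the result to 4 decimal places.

The leading error scales as h^2; refining by a factor of 2 reduces it by 2^2 = 4.
Extrapolated value = (4·A(h/2) − A(h)) / (4 − 1)
= (4·2.183374 − 2.133263) / 3
= 6.600233 / 3 = 2.200078

2.2001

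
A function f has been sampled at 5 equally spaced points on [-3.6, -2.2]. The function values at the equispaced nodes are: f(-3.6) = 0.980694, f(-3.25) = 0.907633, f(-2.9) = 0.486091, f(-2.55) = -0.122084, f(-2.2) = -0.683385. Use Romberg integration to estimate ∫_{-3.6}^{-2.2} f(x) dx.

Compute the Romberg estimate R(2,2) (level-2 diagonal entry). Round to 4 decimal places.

0.5141

R(0,0) (trapezoid, 1 panel, h=1.4000): 0.208116
R(1,0) (trapezoid, 2 panels, h=0.7000): 0.444322
R(2,0) (trapezoid, 4 panels, h=0.3500): 0.497103
R(1,1) = 0.444322 + (0.444322 − 0.208116)/3 = 0.523057
R(2,1) = 0.497103 + (0.497103 − 0.444322)/3 = 0.514697
R(2,2) = 0.514697 + (0.514697 − 0.523057)/15 = 0.514140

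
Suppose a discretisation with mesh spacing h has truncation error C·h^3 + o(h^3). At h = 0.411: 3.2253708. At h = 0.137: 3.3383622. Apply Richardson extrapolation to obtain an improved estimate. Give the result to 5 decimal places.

Extrapolated value = (27·A(h/3) − A(h)) / (27 − 1)
= (27·3.3383622 − 3.2253708) / 26
= 86.9104086 / 26 = 3.3427080

3.34271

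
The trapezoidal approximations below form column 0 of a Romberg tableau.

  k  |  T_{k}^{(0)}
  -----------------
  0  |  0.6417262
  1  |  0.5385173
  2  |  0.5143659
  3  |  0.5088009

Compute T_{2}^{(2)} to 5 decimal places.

0.50646

T_{1}^{(1)} = 0.5385173 + (0.5385173 − 0.6417262)/3 = 0.5041143
T_{2}^{(1)} = 0.5143659 + (0.5143659 − 0.5385173)/3 = 0.5063154
T_{2}^{(2)} = (16·0.5063154 − 0.5041143) / 15 = 0.5064621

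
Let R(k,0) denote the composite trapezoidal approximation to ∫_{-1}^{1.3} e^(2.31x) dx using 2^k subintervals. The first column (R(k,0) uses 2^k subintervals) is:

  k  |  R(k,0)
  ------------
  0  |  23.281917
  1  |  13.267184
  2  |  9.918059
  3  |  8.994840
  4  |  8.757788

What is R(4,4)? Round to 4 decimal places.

8.6782

Richardson extrapolation on the trapezoidal column (denominator 4−1=3):
R(1,1) = 13.267184 + (13.267184 − 23.281917)/3 = 9.928940
R(2,1) = (4·9.918059 − 13.267184) / 3 = 8.801684
R(3,1) = 8.994840 + (8.994840 − 9.918059)/3 = 8.687100
R(4,1) = 8.757788 + (8.757788 − 8.994840)/3 = 8.678771
R(2,2) = 8.801684 + (8.801684 − 9.928940)/15 = 8.726534
R(3,2) = 8.687100 + (8.687100 − 8.801684)/15 = 8.679461
R(4,2) = (16·8.678771 − 8.687100) / 15 = 8.678216
R(3,3) = (64·8.679461 − 8.726534) / 63 = 8.678714
R(4,3) = 8.678216 + (8.678216 − 8.679461)/63 = 8.678196
R(4,4) = (256·8.678196 − 8.678714) / 255 = 8.678194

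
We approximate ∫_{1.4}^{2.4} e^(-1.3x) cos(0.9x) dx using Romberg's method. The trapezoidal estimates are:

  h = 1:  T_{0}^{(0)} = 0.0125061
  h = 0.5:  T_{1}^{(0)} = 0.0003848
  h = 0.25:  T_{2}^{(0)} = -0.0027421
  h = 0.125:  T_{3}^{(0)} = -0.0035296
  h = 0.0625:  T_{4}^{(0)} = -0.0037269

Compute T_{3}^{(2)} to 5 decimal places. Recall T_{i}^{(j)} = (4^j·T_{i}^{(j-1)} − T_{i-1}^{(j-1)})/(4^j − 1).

Richardson extrapolation on the trapezoidal column (denominator 4−1=3):
T_{2}^{(1)} = (4·(-0.0027421) − 0.0003848) / 3 = -0.0037844
T_{3}^{(1)} = (4·(-0.0035296) − (-0.0027421)) / 3 = -0.0037921
T_{3}^{(2)} = (16·(-0.0037921) − (-0.0037844)) / 15 = -0.0037926
(Column j=1 coincides with Simpson's rule on the same nodes.)

-0.00379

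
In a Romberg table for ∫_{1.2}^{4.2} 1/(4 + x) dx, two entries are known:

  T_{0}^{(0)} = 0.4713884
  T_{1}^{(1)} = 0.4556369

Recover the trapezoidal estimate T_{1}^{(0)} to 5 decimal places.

0.45957

From T_{1}^{(1)} = (4·T_{1}^{(0)} − T_{0}^{(0)})/3, solve for T_{1}^{(0)}:
4·T_{1}^{(0)} = 3·0.4556369 + 0.4713884 = 1.8382991
T_{1}^{(0)} = 0.4595748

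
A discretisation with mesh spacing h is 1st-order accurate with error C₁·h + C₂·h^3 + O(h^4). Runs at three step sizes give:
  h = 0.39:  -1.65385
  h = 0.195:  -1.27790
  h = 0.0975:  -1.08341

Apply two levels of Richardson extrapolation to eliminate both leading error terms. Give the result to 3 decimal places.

-0.887

First eliminate the h term (factor 2^1 = 2):
  B₁ = (2·(-1.27790) − (-1.65385))/1 = -0.90195
  B₂ = (2·(-1.08341) − (-1.27790))/1 = -0.88892
Then eliminate the h^3 term (factor 2^3 = 8):
  (8·(-0.88892) − (-0.90195))/7 = -0.88706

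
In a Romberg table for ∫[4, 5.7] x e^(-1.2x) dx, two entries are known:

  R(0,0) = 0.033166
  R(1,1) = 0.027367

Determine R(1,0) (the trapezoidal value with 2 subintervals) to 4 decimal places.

0.0288

From R(1,1) = (4·R(1,0) − R(0,0))/3, solve for R(1,0):
4·R(1,0) = 3·0.027367 + 0.033166 = 0.115267
R(1,0) = 0.028817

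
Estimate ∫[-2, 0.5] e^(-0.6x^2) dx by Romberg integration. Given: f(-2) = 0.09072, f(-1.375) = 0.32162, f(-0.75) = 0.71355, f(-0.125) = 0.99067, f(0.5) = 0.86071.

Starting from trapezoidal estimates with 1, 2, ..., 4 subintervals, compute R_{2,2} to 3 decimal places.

1.589

R_{0,0} (trapezoid, 1 panel, h=2.5000): 1.18929
R_{1,0} (trapezoid, 2 panels, h=1.2500): 1.48658
R_{2,0} (trapezoid, 4 panels, h=0.6250): 1.56347
R_{1,1} = 1.48658 + (1.48658 − 1.18929)/3 = 1.58568
R_{2,1} = 1.56347 + (1.56347 − 1.48658)/3 = 1.58910
R_{2,2} = 1.58910 + (1.58910 − 1.58568)/15 = 1.58933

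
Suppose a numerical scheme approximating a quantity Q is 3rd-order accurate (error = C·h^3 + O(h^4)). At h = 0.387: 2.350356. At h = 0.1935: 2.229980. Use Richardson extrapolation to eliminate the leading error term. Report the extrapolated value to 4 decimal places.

2.2128

Extrapolated value = (8·A(h/2) − A(h)) / (8 − 1)
= (8·2.229980 − 2.350356) / 7
= 15.489484 / 7 = 2.212783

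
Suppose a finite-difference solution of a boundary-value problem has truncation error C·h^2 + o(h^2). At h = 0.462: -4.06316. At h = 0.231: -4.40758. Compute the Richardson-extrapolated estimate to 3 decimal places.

-4.522

Extrapolated value = (4·A(h/2) − A(h)) / (4 − 1)
= (4·(-4.40758) − (-4.06316)) / 3
= -13.56716 / 3 = -4.52239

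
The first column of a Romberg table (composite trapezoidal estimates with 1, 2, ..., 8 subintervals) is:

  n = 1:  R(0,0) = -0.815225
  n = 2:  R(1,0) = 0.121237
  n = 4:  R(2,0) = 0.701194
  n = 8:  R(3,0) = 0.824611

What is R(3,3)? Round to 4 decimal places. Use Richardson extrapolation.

0.8629

Richardson extrapolation on the trapezoidal column (denominator 4−1=3):
R(1,1) = (4·0.121237 − (-0.815225)) / 3 = 0.433391
R(2,1) = (4·0.701194 − 0.121237) / 3 = 0.894513
R(3,1) = 0.824611 + (0.824611 − 0.701194)/3 = 0.865750
R(2,2) = (16·0.894513 − 0.433391) / 15 = 0.925254
R(3,2) = 0.865750 + (0.865750 − 0.894513)/15 = 0.863832
R(3,3) = (64·0.863832 − 0.925254) / 63 = 0.862857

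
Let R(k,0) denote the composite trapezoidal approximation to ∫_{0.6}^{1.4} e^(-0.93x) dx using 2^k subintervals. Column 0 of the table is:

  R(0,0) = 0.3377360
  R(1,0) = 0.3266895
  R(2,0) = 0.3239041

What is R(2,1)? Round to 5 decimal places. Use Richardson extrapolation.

Richardson extrapolation on the trapezoidal column (denominator 4−1=3):
R(2,1) = 0.3239041 + (0.3239041 − 0.3266895)/3 = 0.3229756

0.32298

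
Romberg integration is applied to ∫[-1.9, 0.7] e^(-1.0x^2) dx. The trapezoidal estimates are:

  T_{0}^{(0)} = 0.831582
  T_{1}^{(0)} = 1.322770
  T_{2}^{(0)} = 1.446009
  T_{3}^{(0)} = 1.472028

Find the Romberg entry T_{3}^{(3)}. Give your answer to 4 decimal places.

1.4802

Richardson extrapolation on the trapezoidal column (denominator 4−1=3):
T_{1}^{(1)} = 1.322770 + (1.322770 − 0.831582)/3 = 1.486499
T_{2}^{(1)} = 1.446009 + (1.446009 − 1.322770)/3 = 1.487089
T_{3}^{(1)} = 1.472028 + (1.472028 − 1.446009)/3 = 1.480701
T_{2}^{(2)} = 1.487089 + (1.487089 − 1.486499)/15 = 1.487128
T_{3}^{(2)} = (16·1.480701 − 1.487089) / 15 = 1.480275
T_{3}^{(3)} = (64·1.480275 − 1.487128) / 63 = 1.480166
(Column j=1 coincides with Simpson's rule on the same nodes.)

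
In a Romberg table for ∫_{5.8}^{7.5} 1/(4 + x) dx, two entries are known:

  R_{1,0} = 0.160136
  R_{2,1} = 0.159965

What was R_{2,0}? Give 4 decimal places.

0.1600

From R_{2,1} = (4·R_{2,0} − R_{1,0})/3, solve for R_{2,0}:
4·R_{2,0} = 3·0.159965 + 0.160136 = 0.640031
R_{2,0} = 0.160008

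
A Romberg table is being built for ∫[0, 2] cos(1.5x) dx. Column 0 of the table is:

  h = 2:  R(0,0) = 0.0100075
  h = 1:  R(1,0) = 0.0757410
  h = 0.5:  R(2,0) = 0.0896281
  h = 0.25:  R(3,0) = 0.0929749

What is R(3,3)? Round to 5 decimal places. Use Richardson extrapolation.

0.09408

Richardson extrapolation on the trapezoidal column (denominator 4−1=3):
R(1,1) = (4·0.0757410 − 0.0100075) / 3 = 0.0976522
R(2,1) = (4·0.0896281 − 0.0757410) / 3 = 0.0942571
R(3,1) = (4·0.0929749 − 0.0896281) / 3 = 0.0940905
R(2,2) = 0.0942571 + (0.0942571 − 0.0976522)/15 = 0.0940308
R(3,2) = (16·0.0940905 − 0.0942571) / 15 = 0.0940794
R(3,3) = (64·0.0940794 − 0.0940308) / 63 = 0.0940802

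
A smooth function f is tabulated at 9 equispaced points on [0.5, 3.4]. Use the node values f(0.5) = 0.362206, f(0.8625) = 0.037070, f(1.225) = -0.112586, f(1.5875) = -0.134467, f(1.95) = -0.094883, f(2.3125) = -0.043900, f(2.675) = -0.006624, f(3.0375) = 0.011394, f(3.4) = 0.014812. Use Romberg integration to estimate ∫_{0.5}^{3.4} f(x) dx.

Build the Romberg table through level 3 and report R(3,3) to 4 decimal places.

-0.0688

R(0,0) (trapezoid, 1 panel, h=2.9000): 0.546676
R(1,0) (trapezoid, 2 panels, h=1.4500): 0.135758
R(2,0) (trapezoid, 4 panels, h=0.7250): -0.018548
R(3,0) (trapezoid, 8 panels, h=0.3625): -0.056364
R(1,1) = 0.135758 + (0.135758 − 0.546676)/3 = -0.001215
R(2,1) = -0.018548 + (-0.018548 − 0.135758)/3 = -0.069983
R(3,1) = -0.056364 + (-0.056364 − (-0.018548))/3 = -0.068969
R(2,2) = -0.069983 + (-0.069983 − (-0.001215))/15 = -0.074568
R(3,2) = -0.068969 + (-0.068969 − (-0.069983))/15 = -0.068901
R(3,3) = -0.068901 + (-0.068901 − (-0.074568))/63 = -0.068811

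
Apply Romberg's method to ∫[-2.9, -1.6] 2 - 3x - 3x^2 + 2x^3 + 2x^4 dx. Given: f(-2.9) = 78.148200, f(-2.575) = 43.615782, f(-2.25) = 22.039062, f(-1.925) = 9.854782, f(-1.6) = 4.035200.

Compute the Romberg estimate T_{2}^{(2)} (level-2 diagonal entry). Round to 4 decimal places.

36.8450

T_{0}^{(0)} (trapezoid, 1 panel, h=1.3000): 53.419210
T_{1}^{(0)} (trapezoid, 2 panels, h=0.6500): 41.034995
T_{2}^{(0)} (trapezoid, 4 panels, h=0.3250): 37.895431
T_{1}^{(1)} = 41.034995 + (41.034995 − 53.419210)/3 = 36.906923
T_{2}^{(1)} = 37.895431 + (37.895431 − 41.034995)/3 = 36.848910
T_{2}^{(2)} = 36.848910 + (36.848910 − 36.906923)/15 = 36.845042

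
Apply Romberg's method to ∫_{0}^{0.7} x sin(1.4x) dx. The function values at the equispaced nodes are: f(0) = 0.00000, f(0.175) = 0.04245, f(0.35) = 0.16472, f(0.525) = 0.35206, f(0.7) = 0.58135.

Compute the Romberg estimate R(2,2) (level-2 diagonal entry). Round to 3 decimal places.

R(0,0) (trapezoid, 1 panel, h=0.7000): 0.20347
R(1,0) (trapezoid, 2 panels, h=0.3500): 0.15939
R(2,0) (trapezoid, 4 panels, h=0.1750): 0.14873
R(1,1) = 0.15939 + (0.15939 − 0.20347)/3 = 0.14470
R(2,1) = 0.14873 + (0.14873 − 0.15939)/3 = 0.14518
R(2,2) = 0.14518 + (0.14518 − 0.14470)/15 = 0.14521

0.145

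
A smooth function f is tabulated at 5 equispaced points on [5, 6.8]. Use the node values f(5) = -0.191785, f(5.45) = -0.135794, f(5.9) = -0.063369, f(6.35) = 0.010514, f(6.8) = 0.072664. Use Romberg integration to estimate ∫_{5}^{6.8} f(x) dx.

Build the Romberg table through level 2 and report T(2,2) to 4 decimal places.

T(0,0) (trapezoid, 1 panel, h=1.8000): -0.107209
T(1,0) (trapezoid, 2 panels, h=0.9000): -0.110637
T(2,0) (trapezoid, 4 panels, h=0.4500): -0.111694
T(1,1) = -0.110637 + (-0.110637 − (-0.107209))/3 = -0.111780
T(2,1) = -0.111694 + (-0.111694 − (-0.110637))/3 = -0.112046
T(2,2) = -0.112046 + (-0.112046 − (-0.111780))/15 = -0.112064

-0.1121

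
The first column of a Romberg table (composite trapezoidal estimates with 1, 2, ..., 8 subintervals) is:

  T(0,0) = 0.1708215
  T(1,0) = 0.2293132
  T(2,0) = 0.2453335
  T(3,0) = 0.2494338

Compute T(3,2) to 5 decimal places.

0.25081

T(2,1) = 0.2453335 + (0.2453335 − 0.2293132)/3 = 0.2506736
T(3,1) = 0.2494338 + (0.2494338 − 0.2453335)/3 = 0.2508006
T(3,2) = (16·0.2508006 − 0.2506736) / 15 = 0.2508091
(Column j=1 coincides with Simpson's rule on the same nodes.)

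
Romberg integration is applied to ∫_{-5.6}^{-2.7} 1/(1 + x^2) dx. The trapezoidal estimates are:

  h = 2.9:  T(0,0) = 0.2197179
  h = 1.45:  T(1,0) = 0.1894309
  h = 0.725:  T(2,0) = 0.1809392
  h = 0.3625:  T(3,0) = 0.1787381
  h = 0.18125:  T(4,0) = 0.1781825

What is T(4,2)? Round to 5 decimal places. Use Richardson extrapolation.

0.17800

Richardson extrapolation on the trapezoidal column (denominator 4−1=3):
T(3,1) = (4·0.1787381 − 0.1809392) / 3 = 0.1780044
T(4,1) = (4·0.1781825 − 0.1787381) / 3 = 0.1779973
T(4,2) = 0.1779973 + (0.1779973 − 0.1780044)/15 = 0.1779968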